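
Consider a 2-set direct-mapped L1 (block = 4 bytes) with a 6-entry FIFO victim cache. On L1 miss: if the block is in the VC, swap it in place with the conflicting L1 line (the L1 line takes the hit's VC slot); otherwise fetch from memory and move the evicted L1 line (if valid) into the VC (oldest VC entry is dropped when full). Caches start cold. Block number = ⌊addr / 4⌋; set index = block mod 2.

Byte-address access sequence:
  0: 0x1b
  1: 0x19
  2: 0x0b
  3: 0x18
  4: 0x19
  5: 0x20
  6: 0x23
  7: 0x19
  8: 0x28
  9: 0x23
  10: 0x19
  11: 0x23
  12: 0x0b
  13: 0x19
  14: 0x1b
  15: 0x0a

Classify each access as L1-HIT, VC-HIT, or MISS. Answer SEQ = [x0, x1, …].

SEQ = [MISS, L1-HIT, MISS, VC-HIT, L1-HIT, MISS, L1-HIT, VC-HIT, MISS, VC-HIT, VC-HIT, VC-HIT, VC-HIT, VC-HIT, L1-HIT, VC-HIT]

#0 0x1b→b6/s0 MISS; vc=[]
#1 0x19→b6/s0 L1-HIT; vc=[]
#2 0xb→b2/s0 MISS; vc=[6]
#3 0x18→b6/s0 VC-HIT; vc=[2]
#4 0x19→b6/s0 L1-HIT; vc=[2]
#5 0x20→b8/s0 MISS; vc=[2,6]
#6 0x23→b8/s0 L1-HIT; vc=[2,6]
#7 0x19→b6/s0 VC-HIT; vc=[2,8]
#8 0x28→b10/s0 MISS; vc=[2,8,6]
#9 0x23→b8/s0 VC-HIT; vc=[2,10,6]
#10 0x19→b6/s0 VC-HIT; vc=[2,10,8]
#11 0x23→b8/s0 VC-HIT; vc=[2,10,6]
#12 0xb→b2/s0 VC-HIT; vc=[8,10,6]
#13 0x19→b6/s0 VC-HIT; vc=[8,10,2]
#14 0x1b→b6/s0 L1-HIT; vc=[8,10,2]
#15 0xa→b2/s0 VC-HIT; vc=[8,10,6]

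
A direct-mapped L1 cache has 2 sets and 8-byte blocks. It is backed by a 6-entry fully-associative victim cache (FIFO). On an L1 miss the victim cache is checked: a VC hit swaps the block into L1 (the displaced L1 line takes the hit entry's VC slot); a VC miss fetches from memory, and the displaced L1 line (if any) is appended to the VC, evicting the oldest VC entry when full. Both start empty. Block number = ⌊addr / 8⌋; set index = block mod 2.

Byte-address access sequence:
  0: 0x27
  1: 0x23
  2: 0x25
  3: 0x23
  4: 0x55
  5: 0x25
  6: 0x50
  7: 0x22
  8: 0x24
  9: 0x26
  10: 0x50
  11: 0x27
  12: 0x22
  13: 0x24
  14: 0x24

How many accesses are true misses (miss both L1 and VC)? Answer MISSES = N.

MISSES = 2

0: 0x27 (blk 4, set 0) → MISS  vc=[]
1: 0x23 (blk 4, set 0) → L1-HIT  vc=[]
2: 0x25 (blk 4, set 0) → L1-HIT  vc=[]
3: 0x23 (blk 4, set 0) → L1-HIT  vc=[]
4: 0x55 (blk 10, set 0) → MISS  vc=[4]
5: 0x25 (blk 4, set 0) → VC-HIT  vc=[10]
6: 0x50 (blk 10, set 0) → VC-HIT  vc=[4]
7: 0x22 (blk 4, set 0) → VC-HIT  vc=[10]
8: 0x24 (blk 4, set 0) → L1-HIT  vc=[10]
9: 0x26 (blk 4, set 0) → L1-HIT  vc=[10]
10: 0x50 (blk 10, set 0) → VC-HIT  vc=[4]
11: 0x27 (blk 4, set 0) → VC-HIT  vc=[10]
12: 0x22 (blk 4, set 0) → L1-HIT  vc=[10]
13: 0x24 (blk 4, set 0) → L1-HIT  vc=[10]
14: 0x24 (blk 4, set 0) → L1-HIT  vc=[10]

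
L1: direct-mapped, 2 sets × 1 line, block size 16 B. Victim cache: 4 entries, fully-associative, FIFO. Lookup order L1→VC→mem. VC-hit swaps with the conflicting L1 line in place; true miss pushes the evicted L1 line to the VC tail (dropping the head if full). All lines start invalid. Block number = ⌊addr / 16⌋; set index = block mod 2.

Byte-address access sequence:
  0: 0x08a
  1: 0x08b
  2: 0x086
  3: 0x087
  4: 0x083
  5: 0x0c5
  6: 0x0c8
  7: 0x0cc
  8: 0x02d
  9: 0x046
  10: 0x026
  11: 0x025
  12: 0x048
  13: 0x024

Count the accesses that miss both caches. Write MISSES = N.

#0 0x8a→b8/s0 MISS; vc=[]
#1 0x8b→b8/s0 L1-HIT; vc=[]
#2 0x86→b8/s0 L1-HIT; vc=[]
#3 0x87→b8/s0 L1-HIT; vc=[]
#4 0x83→b8/s0 L1-HIT; vc=[]
#5 0xc5→b12/s0 MISS; vc=[8]
#6 0xc8→b12/s0 L1-HIT; vc=[8]
#7 0xcc→b12/s0 L1-HIT; vc=[8]
#8 0x2d→b2/s0 MISS; vc=[8,12]
#9 0x46→b4/s0 MISS; vc=[8,12,2]
#10 0x26→b2/s0 VC-HIT; vc=[8,12,4]
#11 0x25→b2/s0 L1-HIT; vc=[8,12,4]
#12 0x48→b4/s0 VC-HIT; vc=[8,12,2]
#13 0x24→b2/s0 VC-HIT; vc=[8,12,4]

MISSES = 4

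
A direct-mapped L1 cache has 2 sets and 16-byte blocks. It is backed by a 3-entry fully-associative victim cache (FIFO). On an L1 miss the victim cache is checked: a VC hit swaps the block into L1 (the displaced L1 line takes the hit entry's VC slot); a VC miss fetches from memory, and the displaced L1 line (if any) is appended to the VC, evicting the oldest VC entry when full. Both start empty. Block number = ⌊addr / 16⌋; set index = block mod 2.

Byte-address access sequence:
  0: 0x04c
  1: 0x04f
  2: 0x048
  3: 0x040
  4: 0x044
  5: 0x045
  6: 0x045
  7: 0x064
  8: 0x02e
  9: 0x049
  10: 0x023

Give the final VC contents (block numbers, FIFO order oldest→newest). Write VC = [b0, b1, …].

0: 0x4c (blk 4, set 0) → MISS  vc=[]
1: 0x4f (blk 4, set 0) → L1-HIT  vc=[]
2: 0x48 (blk 4, set 0) → L1-HIT  vc=[]
3: 0x40 (blk 4, set 0) → L1-HIT  vc=[]
4: 0x44 (blk 4, set 0) → L1-HIT  vc=[]
5: 0x45 (blk 4, set 0) → L1-HIT  vc=[]
6: 0x45 (blk 4, set 0) → L1-HIT  vc=[]
7: 0x64 (blk 6, set 0) → MISS  vc=[4]
8: 0x2e (blk 2, set 0) → MISS  vc=[4, 6]
9: 0x49 (blk 4, set 0) → VC-HIT  vc=[2, 6]
10: 0x23 (blk 2, set 0) → VC-HIT  vc=[4, 6]

VC = [4, 6]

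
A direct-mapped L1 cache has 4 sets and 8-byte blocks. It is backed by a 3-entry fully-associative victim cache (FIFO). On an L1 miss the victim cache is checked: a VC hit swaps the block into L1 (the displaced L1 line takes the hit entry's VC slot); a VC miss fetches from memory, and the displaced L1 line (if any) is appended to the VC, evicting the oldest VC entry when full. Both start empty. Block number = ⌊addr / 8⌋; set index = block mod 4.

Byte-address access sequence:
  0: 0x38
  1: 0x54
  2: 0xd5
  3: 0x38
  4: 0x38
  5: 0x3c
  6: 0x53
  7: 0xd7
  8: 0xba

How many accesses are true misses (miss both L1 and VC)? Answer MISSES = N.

MISSES = 4

  [0] addr=0x38 blk=7 s=3: MISS | VC []
  [1] addr=0x54 blk=10 s=2: MISS | VC []
  [2] addr=0xd5 blk=26 s=2: MISS | VC [10]
  [3] addr=0x38 blk=7 s=3: L1-HIT | VC [10]
  [4] addr=0x38 blk=7 s=3: L1-HIT | VC [10]
  [5] addr=0x3c blk=7 s=3: L1-HIT | VC [10]
  [6] addr=0x53 blk=10 s=2: VC-HIT | VC [26]
  [7] addr=0xd7 blk=26 s=2: VC-HIT | VC [10]
  [8] addr=0xba blk=23 s=3: MISS | VC [10, 7]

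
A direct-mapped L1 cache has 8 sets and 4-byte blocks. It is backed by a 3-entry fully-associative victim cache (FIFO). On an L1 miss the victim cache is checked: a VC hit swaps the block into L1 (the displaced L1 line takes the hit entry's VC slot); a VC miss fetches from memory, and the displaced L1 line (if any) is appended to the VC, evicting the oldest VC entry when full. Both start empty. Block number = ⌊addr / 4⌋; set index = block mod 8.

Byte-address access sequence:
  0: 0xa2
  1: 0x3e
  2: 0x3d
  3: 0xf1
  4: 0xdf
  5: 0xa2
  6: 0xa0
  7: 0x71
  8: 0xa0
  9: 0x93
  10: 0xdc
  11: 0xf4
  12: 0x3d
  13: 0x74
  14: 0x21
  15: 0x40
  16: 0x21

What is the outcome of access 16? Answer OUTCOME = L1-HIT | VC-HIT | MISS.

OUTCOME = VC-HIT

  [0] addr=0xa2 blk=40 s=0: MISS | VC []
  [1] addr=0x3e blk=15 s=7: MISS | VC []
  [2] addr=0x3d blk=15 s=7: L1-HIT | VC []
  [3] addr=0xf1 blk=60 s=4: MISS | VC []
  [4] addr=0xdf blk=55 s=7: MISS | VC [15]
  [5] addr=0xa2 blk=40 s=0: L1-HIT | VC [15]
  [6] addr=0xa0 blk=40 s=0: L1-HIT | VC [15]
  [7] addr=0x71 blk=28 s=4: MISS | VC [15, 60]
  [8] addr=0xa0 blk=40 s=0: L1-HIT | VC [15, 60]
  [9] addr=0x93 blk=36 s=4: MISS | VC [15, 60, 28]
  [10] addr=0xdc blk=55 s=7: L1-HIT | VC [15, 60, 28]
  [11] addr=0xf4 blk=61 s=5: MISS | VC [15, 60, 28]
  [12] addr=0x3d blk=15 s=7: VC-HIT | VC [55, 60, 28]
  [13] addr=0x74 blk=29 s=5: MISS | VC [60, 28, 61]
  [14] addr=0x21 blk=8 s=0: MISS | VC [28, 61, 40]
  [15] addr=0x40 blk=16 s=0: MISS | VC [61, 40, 8]
  [16] addr=0x21 blk=8 s=0: VC-HIT | VC [61, 40, 16]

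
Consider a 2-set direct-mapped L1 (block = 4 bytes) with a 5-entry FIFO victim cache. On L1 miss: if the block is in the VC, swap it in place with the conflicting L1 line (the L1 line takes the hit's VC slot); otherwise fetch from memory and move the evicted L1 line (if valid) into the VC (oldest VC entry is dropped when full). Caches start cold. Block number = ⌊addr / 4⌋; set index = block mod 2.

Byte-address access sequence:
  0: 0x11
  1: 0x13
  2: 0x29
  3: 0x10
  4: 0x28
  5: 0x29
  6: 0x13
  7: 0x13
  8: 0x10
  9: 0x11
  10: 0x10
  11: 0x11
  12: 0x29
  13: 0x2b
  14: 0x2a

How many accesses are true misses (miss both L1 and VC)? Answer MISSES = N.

MISSES = 2

#0 0x11→b4/s0 MISS; vc=[]
#1 0x13→b4/s0 L1-HIT; vc=[]
#2 0x29→b10/s0 MISS; vc=[4]
#3 0x10→b4/s0 VC-HIT; vc=[10]
#4 0x28→b10/s0 VC-HIT; vc=[4]
#5 0x29→b10/s0 L1-HIT; vc=[4]
#6 0x13→b4/s0 VC-HIT; vc=[10]
#7 0x13→b4/s0 L1-HIT; vc=[10]
#8 0x10→b4/s0 L1-HIT; vc=[10]
#9 0x11→b4/s0 L1-HIT; vc=[10]
#10 0x10→b4/s0 L1-HIT; vc=[10]
#11 0x11→b4/s0 L1-HIT; vc=[10]
#12 0x29→b10/s0 VC-HIT; vc=[4]
#13 0x2b→b10/s0 L1-HIT; vc=[4]
#14 0x2a→b10/s0 L1-HIT; vc=[4]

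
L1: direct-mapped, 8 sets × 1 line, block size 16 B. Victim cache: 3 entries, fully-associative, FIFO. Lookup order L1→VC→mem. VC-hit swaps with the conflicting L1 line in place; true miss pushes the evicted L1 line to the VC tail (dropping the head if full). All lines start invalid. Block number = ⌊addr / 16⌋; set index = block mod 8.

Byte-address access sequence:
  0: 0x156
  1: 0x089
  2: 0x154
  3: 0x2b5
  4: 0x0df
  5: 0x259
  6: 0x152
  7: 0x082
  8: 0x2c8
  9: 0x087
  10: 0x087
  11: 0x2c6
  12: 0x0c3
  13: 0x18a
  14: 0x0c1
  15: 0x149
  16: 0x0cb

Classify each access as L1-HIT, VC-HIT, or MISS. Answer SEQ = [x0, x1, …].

SEQ = [MISS, MISS, L1-HIT, MISS, MISS, MISS, VC-HIT, L1-HIT, MISS, L1-HIT, L1-HIT, L1-HIT, MISS, MISS, L1-HIT, MISS, VC-HIT]

0: 0x156 (blk 21, set 5) → MISS  vc=[]
1: 0x89 (blk 8, set 0) → MISS  vc=[]
2: 0x154 (blk 21, set 5) → L1-HIT  vc=[]
3: 0x2b5 (blk 43, set 3) → MISS  vc=[]
4: 0xdf (blk 13, set 5) → MISS  vc=[21]
5: 0x259 (blk 37, set 5) → MISS  vc=[21, 13]
6: 0x152 (blk 21, set 5) → VC-HIT  vc=[37, 13]
7: 0x82 (blk 8, set 0) → L1-HIT  vc=[37, 13]
8: 0x2c8 (blk 44, set 4) → MISS  vc=[37, 13]
9: 0x87 (blk 8, set 0) → L1-HIT  vc=[37, 13]
10: 0x87 (blk 8, set 0) → L1-HIT  vc=[37, 13]
11: 0x2c6 (blk 44, set 4) → L1-HIT  vc=[37, 13]
12: 0xc3 (blk 12, set 4) → MISS  vc=[37, 13, 44]
13: 0x18a (blk 24, set 0) → MISS  vc=[13, 44, 8]
14: 0xc1 (blk 12, set 4) → L1-HIT  vc=[13, 44, 8]
15: 0x149 (blk 20, set 4) → MISS  vc=[44, 8, 12]
16: 0xcb (blk 12, set 4) → VC-HIT  vc=[44, 8, 20]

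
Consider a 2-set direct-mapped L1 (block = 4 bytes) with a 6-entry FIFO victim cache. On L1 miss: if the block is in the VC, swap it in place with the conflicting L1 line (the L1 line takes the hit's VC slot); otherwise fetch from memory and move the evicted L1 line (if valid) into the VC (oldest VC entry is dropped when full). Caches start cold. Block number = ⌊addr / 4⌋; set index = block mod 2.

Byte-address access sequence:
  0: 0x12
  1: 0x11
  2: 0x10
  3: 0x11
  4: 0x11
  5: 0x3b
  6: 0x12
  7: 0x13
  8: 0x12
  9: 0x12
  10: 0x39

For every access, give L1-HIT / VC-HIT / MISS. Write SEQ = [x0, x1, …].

SEQ = [MISS, L1-HIT, L1-HIT, L1-HIT, L1-HIT, MISS, VC-HIT, L1-HIT, L1-HIT, L1-HIT, VC-HIT]

  [0] addr=0x12 blk=4 s=0: MISS | VC []
  [1] addr=0x11 blk=4 s=0: L1-HIT | VC []
  [2] addr=0x10 blk=4 s=0: L1-HIT | VC []
  [3] addr=0x11 blk=4 s=0: L1-HIT | VC []
  [4] addr=0x11 blk=4 s=0: L1-HIT | VC []
  [5] addr=0x3b blk=14 s=0: MISS | VC [4]
  [6] addr=0x12 blk=4 s=0: VC-HIT | VC [14]
  [7] addr=0x13 blk=4 s=0: L1-HIT | VC [14]
  [8] addr=0x12 blk=4 s=0: L1-HIT | VC [14]
  [9] addr=0x12 blk=4 s=0: L1-HIT | VC [14]
  [10] addr=0x39 blk=14 s=0: VC-HIT | VC [4]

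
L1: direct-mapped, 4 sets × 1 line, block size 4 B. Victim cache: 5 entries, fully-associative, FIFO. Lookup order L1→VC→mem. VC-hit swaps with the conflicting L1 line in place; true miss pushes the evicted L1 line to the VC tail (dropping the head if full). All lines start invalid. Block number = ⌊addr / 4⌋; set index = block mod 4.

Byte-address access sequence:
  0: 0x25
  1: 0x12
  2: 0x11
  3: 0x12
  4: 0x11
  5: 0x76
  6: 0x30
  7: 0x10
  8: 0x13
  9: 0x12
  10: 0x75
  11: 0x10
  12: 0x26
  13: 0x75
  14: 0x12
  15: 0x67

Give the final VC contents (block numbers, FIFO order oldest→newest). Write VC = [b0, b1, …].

0: 0x25 (blk 9, set 1) → MISS  vc=[]
1: 0x12 (blk 4, set 0) → MISS  vc=[]
2: 0x11 (blk 4, set 0) → L1-HIT  vc=[]
3: 0x12 (blk 4, set 0) → L1-HIT  vc=[]
4: 0x11 (blk 4, set 0) → L1-HIT  vc=[]
5: 0x76 (blk 29, set 1) → MISS  vc=[9]
6: 0x30 (blk 12, set 0) → MISS  vc=[9, 4]
7: 0x10 (blk 4, set 0) → VC-HIT  vc=[9, 12]
8: 0x13 (blk 4, set 0) → L1-HIT  vc=[9, 12]
9: 0x12 (blk 4, set 0) → L1-HIT  vc=[9, 12]
10: 0x75 (blk 29, set 1) → L1-HIT  vc=[9, 12]
11: 0x10 (blk 4, set 0) → L1-HIT  vc=[9, 12]
12: 0x26 (blk 9, set 1) → VC-HIT  vc=[29, 12]
13: 0x75 (blk 29, set 1) → VC-HIT  vc=[9, 12]
14: 0x12 (blk 4, set 0) → L1-HIT  vc=[9, 12]
15: 0x67 (blk 25, set 1) → MISS  vc=[9, 12, 29]

VC = [9, 12, 29]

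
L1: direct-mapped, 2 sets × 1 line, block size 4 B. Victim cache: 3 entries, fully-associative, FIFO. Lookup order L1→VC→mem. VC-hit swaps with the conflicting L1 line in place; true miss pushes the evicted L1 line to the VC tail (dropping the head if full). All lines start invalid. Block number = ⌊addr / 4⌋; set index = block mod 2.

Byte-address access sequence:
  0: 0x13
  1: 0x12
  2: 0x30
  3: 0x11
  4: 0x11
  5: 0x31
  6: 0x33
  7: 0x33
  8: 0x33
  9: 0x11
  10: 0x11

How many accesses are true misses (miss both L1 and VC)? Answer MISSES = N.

MISSES = 2

  [0] addr=0x13 blk=4 s=0: MISS | VC []
  [1] addr=0x12 blk=4 s=0: L1-HIT | VC []
  [2] addr=0x30 blk=12 s=0: MISS | VC [4]
  [3] addr=0x11 blk=4 s=0: VC-HIT | VC [12]
  [4] addr=0x11 blk=4 s=0: L1-HIT | VC [12]
  [5] addr=0x31 blk=12 s=0: VC-HIT | VC [4]
  [6] addr=0x33 blk=12 s=0: L1-HIT | VC [4]
  [7] addr=0x33 blk=12 s=0: L1-HIT | VC [4]
  [8] addr=0x33 blk=12 s=0: L1-HIT | VC [4]
  [9] addr=0x11 blk=4 s=0: VC-HIT | VC [12]
  [10] addr=0x11 blk=4 s=0: L1-HIT | VC [12]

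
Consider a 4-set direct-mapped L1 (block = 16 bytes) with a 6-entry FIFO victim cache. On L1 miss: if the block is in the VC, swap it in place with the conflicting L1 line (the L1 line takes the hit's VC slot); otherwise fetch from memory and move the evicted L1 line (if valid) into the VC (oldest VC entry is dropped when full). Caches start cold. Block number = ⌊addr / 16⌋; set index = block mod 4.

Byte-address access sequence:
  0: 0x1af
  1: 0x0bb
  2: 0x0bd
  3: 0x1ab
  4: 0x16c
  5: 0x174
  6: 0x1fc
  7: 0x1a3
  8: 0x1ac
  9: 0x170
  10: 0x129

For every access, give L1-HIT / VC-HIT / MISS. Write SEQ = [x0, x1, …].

#0 0x1af→b26/s2 MISS; vc=[]
#1 0xbb→b11/s3 MISS; vc=[]
#2 0xbd→b11/s3 L1-HIT; vc=[]
#3 0x1ab→b26/s2 L1-HIT; vc=[]
#4 0x16c→b22/s2 MISS; vc=[26]
#5 0x174→b23/s3 MISS; vc=[26,11]
#6 0x1fc→b31/s3 MISS; vc=[26,11,23]
#7 0x1a3→b26/s2 VC-HIT; vc=[22,11,23]
#8 0x1ac→b26/s2 L1-HIT; vc=[22,11,23]
#9 0x170→b23/s3 VC-HIT; vc=[22,11,31]
#10 0x129→b18/s2 MISS; vc=[22,11,31,26]

SEQ = [MISS, MISS, L1-HIT, L1-HIT, MISS, MISS, MISS, VC-HIT, L1-HIT, VC-HIT, MISS]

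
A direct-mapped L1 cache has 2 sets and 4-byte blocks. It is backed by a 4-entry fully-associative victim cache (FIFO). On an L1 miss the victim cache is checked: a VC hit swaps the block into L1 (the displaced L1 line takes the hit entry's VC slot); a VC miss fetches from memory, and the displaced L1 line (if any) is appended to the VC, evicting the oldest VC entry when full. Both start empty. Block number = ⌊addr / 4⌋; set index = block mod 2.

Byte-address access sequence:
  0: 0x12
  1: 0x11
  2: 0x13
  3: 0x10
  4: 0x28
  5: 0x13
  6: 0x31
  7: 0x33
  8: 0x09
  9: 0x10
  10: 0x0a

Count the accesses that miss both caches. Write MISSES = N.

  [0] addr=0x12 blk=4 s=0: MISS | VC []
  [1] addr=0x11 blk=4 s=0: L1-HIT | VC []
  [2] addr=0x13 blk=4 s=0: L1-HIT | VC []
  [3] addr=0x10 blk=4 s=0: L1-HIT | VC []
  [4] addr=0x28 blk=10 s=0: MISS | VC [4]
  [5] addr=0x13 blk=4 s=0: VC-HIT | VC [10]
  [6] addr=0x31 blk=12 s=0: MISS | VC [10, 4]
  [7] addr=0x33 blk=12 s=0: L1-HIT | VC [10, 4]
  [8] addr=0x9 blk=2 s=0: MISS | VC [10, 4, 12]
  [9] addr=0x10 blk=4 s=0: VC-HIT | VC [10, 2, 12]
  [10] addr=0xa blk=2 s=0: VC-HIT | VC [10, 4, 12]

MISSES = 4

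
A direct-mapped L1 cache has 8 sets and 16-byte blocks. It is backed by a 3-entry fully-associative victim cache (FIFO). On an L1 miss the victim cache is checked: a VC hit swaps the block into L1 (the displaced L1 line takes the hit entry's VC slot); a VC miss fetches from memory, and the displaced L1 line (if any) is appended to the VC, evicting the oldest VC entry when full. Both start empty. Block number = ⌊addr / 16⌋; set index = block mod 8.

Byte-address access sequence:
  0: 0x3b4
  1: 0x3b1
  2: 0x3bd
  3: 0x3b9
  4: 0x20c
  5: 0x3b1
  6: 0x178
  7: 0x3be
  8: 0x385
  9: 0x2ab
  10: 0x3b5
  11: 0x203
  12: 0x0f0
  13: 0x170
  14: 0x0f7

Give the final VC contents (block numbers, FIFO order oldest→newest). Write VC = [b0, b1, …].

VC = [56, 23]

  [0] addr=0x3b4 blk=59 s=3: MISS | VC []
  [1] addr=0x3b1 blk=59 s=3: L1-HIT | VC []
  [2] addr=0x3bd blk=59 s=3: L1-HIT | VC []
  [3] addr=0x3b9 blk=59 s=3: L1-HIT | VC []
  [4] addr=0x20c blk=32 s=0: MISS | VC []
  [5] addr=0x3b1 blk=59 s=3: L1-HIT | VC []
  [6] addr=0x178 blk=23 s=7: MISS | VC []
  [7] addr=0x3be blk=59 s=3: L1-HIT | VC []
  [8] addr=0x385 blk=56 s=0: MISS | VC [32]
  [9] addr=0x2ab blk=42 s=2: MISS | VC [32]
  [10] addr=0x3b5 blk=59 s=3: L1-HIT | VC [32]
  [11] addr=0x203 blk=32 s=0: VC-HIT | VC [56]
  [12] addr=0xf0 blk=15 s=7: MISS | VC [56, 23]
  [13] addr=0x170 blk=23 s=7: VC-HIT | VC [56, 15]
  [14] addr=0xf7 blk=15 s=7: VC-HIT | VC [56, 23]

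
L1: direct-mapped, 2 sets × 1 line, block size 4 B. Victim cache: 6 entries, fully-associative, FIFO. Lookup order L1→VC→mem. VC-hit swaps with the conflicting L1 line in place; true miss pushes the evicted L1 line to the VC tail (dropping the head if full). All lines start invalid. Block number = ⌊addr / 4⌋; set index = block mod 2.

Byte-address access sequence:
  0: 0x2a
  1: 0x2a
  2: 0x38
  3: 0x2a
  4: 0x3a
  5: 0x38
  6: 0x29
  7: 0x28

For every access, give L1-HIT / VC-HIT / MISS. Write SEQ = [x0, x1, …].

SEQ = [MISS, L1-HIT, MISS, VC-HIT, VC-HIT, L1-HIT, VC-HIT, L1-HIT]

  [0] addr=0x2a blk=10 s=0: MISS | VC []
  [1] addr=0x2a blk=10 s=0: L1-HIT | VC []
  [2] addr=0x38 blk=14 s=0: MISS | VC [10]
  [3] addr=0x2a blk=10 s=0: VC-HIT | VC [14]
  [4] addr=0x3a blk=14 s=0: VC-HIT | VC [10]
  [5] addr=0x38 blk=14 s=0: L1-HIT | VC [10]
  [6] addr=0x29 blk=10 s=0: VC-HIT | VC [14]
  [7] addr=0x28 blk=10 s=0: L1-HIT | VC [14]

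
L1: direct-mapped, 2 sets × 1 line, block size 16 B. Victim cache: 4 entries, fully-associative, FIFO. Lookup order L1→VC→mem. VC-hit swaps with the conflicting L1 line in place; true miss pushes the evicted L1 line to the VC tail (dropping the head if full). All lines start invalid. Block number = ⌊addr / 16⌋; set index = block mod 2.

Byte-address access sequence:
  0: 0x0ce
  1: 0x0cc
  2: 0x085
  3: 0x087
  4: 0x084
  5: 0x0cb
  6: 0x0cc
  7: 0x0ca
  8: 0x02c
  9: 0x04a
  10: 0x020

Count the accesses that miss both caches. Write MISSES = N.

MISSES = 4

0: 0xce (blk 12, set 0) → MISS  vc=[]
1: 0xcc (blk 12, set 0) → L1-HIT  vc=[]
2: 0x85 (blk 8, set 0) → MISS  vc=[12]
3: 0x87 (blk 8, set 0) → L1-HIT  vc=[12]
4: 0x84 (blk 8, set 0) → L1-HIT  vc=[12]
5: 0xcb (blk 12, set 0) → VC-HIT  vc=[8]
6: 0xcc (blk 12, set 0) → L1-HIT  vc=[8]
7: 0xca (blk 12, set 0) → L1-HIT  vc=[8]
8: 0x2c (blk 2, set 0) → MISS  vc=[8, 12]
9: 0x4a (blk 4, set 0) → MISS  vc=[8, 12, 2]
10: 0x20 (blk 2, set 0) → VC-HIT  vc=[8, 12, 4]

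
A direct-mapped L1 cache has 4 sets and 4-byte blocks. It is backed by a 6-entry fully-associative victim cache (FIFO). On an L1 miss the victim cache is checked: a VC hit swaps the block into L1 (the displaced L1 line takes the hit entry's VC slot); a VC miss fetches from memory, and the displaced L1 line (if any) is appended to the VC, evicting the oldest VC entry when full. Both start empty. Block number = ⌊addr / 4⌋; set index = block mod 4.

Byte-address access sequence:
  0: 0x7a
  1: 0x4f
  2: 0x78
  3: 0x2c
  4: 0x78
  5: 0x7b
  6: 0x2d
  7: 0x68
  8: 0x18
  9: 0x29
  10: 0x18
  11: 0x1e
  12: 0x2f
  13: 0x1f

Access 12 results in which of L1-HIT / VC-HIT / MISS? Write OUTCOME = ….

0: 0x7a (blk 30, set 2) → MISS  vc=[]
1: 0x4f (blk 19, set 3) → MISS  vc=[]
2: 0x78 (blk 30, set 2) → L1-HIT  vc=[]
3: 0x2c (blk 11, set 3) → MISS  vc=[19]
4: 0x78 (blk 30, set 2) → L1-HIT  vc=[19]
5: 0x7b (blk 30, set 2) → L1-HIT  vc=[19]
6: 0x2d (blk 11, set 3) → L1-HIT  vc=[19]
7: 0x68 (blk 26, set 2) → MISS  vc=[19, 30]
8: 0x18 (blk 6, set 2) → MISS  vc=[19, 30, 26]
9: 0x29 (blk 10, set 2) → MISS  vc=[19, 30, 26, 6]
10: 0x18 (blk 6, set 2) → VC-HIT  vc=[19, 30, 26, 10]
11: 0x1e (blk 7, set 3) → MISS  vc=[19, 30, 26, 10, 11]
12: 0x2f (blk 11, set 3) → VC-HIT  vc=[19, 30, 26, 10, 7]
13: 0x1f (blk 7, set 3) → VC-HIT  vc=[19, 30, 26, 10, 11]

OUTCOME = VC-HIT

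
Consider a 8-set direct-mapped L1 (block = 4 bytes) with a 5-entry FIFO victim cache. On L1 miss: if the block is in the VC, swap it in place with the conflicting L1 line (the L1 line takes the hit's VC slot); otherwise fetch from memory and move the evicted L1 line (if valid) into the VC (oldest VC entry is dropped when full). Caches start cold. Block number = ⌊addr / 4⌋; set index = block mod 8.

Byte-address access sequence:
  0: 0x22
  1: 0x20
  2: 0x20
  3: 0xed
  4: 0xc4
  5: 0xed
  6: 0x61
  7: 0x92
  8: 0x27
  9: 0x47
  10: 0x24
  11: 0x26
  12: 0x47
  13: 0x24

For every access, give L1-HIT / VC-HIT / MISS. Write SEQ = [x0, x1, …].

SEQ = [MISS, L1-HIT, L1-HIT, MISS, MISS, L1-HIT, MISS, MISS, MISS, MISS, VC-HIT, L1-HIT, VC-HIT, VC-HIT]

#0 0x22→b8/s0 MISS; vc=[]
#1 0x20→b8/s0 L1-HIT; vc=[]
#2 0x20→b8/s0 L1-HIT; vc=[]
#3 0xed→b59/s3 MISS; vc=[]
#4 0xc4→b49/s1 MISS; vc=[]
#5 0xed→b59/s3 L1-HIT; vc=[]
#6 0x61→b24/s0 MISS; vc=[8]
#7 0x92→b36/s4 MISS; vc=[8]
#8 0x27→b9/s1 MISS; vc=[8,49]
#9 0x47→b17/s1 MISS; vc=[8,49,9]
#10 0x24→b9/s1 VC-HIT; vc=[8,49,17]
#11 0x26→b9/s1 L1-HIT; vc=[8,49,17]
#12 0x47→b17/s1 VC-HIT; vc=[8,49,9]
#13 0x24→b9/s1 VC-HIT; vc=[8,49,17]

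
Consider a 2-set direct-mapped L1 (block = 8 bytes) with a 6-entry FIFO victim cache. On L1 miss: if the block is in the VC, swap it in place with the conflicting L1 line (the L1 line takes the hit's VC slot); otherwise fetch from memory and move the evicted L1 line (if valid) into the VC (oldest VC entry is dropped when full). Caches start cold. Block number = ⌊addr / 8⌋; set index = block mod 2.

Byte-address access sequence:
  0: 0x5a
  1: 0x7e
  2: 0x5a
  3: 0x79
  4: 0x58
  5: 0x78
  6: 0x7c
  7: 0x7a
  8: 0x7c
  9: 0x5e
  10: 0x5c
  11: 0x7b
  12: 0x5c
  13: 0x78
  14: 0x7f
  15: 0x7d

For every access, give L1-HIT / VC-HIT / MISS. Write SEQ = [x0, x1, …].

#0 0x5a→b11/s1 MISS; vc=[]
#1 0x7e→b15/s1 MISS; vc=[11]
#2 0x5a→b11/s1 VC-HIT; vc=[15]
#3 0x79→b15/s1 VC-HIT; vc=[11]
#4 0x58→b11/s1 VC-HIT; vc=[15]
#5 0x78→b15/s1 VC-HIT; vc=[11]
#6 0x7c→b15/s1 L1-HIT; vc=[11]
#7 0x7a→b15/s1 L1-HIT; vc=[11]
#8 0x7c→b15/s1 L1-HIT; vc=[11]
#9 0x5e→b11/s1 VC-HIT; vc=[15]
#10 0x5c→b11/s1 L1-HIT; vc=[15]
#11 0x7b→b15/s1 VC-HIT; vc=[11]
#12 0x5c→b11/s1 VC-HIT; vc=[15]
#13 0x78→b15/s1 VC-HIT; vc=[11]
#14 0x7f→b15/s1 L1-HIT; vc=[11]
#15 0x7d→b15/s1 L1-HIT; vc=[11]

SEQ = [MISS, MISS, VC-HIT, VC-HIT, VC-HIT, VC-HIT, L1-HIT, L1-HIT, L1-HIT, VC-HIT, L1-HIT, VC-HIT, VC-HIT, VC-HIT, L1-HIT, L1-HIT]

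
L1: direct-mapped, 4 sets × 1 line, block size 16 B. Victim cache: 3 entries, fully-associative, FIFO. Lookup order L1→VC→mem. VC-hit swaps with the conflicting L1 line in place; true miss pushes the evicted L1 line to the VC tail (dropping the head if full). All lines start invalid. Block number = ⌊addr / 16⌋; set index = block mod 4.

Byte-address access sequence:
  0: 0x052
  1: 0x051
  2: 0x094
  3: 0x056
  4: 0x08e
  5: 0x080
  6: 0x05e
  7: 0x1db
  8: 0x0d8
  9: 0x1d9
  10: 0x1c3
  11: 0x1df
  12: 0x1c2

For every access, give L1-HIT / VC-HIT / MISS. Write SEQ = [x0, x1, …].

#0 0x52→b5/s1 MISS; vc=[]
#1 0x51→b5/s1 L1-HIT; vc=[]
#2 0x94→b9/s1 MISS; vc=[5]
#3 0x56→b5/s1 VC-HIT; vc=[9]
#4 0x8e→b8/s0 MISS; vc=[9]
#5 0x80→b8/s0 L1-HIT; vc=[9]
#6 0x5e→b5/s1 L1-HIT; vc=[9]
#7 0x1db→b29/s1 MISS; vc=[9,5]
#8 0xd8→b13/s1 MISS; vc=[9,5,29]
#9 0x1d9→b29/s1 VC-HIT; vc=[9,5,13]
#10 0x1c3→b28/s0 MISS; vc=[5,13,8]
#11 0x1df→b29/s1 L1-HIT; vc=[5,13,8]
#12 0x1c2→b28/s0 L1-HIT; vc=[5,13,8]

SEQ = [MISS, L1-HIT, MISS, VC-HIT, MISS, L1-HIT, L1-HIT, MISS, MISS, VC-HIT, MISS, L1-HIT, L1-HIT]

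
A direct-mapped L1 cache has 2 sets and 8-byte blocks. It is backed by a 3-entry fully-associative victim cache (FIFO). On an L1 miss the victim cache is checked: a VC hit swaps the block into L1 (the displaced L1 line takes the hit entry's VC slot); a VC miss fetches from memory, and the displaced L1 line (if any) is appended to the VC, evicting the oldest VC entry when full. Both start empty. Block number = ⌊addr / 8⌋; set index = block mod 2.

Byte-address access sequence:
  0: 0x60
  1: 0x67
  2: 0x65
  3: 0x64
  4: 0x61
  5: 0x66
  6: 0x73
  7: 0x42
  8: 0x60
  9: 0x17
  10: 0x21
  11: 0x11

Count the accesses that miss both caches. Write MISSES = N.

0: 0x60 (blk 12, set 0) → MISS  vc=[]
1: 0x67 (blk 12, set 0) → L1-HIT  vc=[]
2: 0x65 (blk 12, set 0) → L1-HIT  vc=[]
3: 0x64 (blk 12, set 0) → L1-HIT  vc=[]
4: 0x61 (blk 12, set 0) → L1-HIT  vc=[]
5: 0x66 (blk 12, set 0) → L1-HIT  vc=[]
6: 0x73 (blk 14, set 0) → MISS  vc=[12]
7: 0x42 (blk 8, set 0) → MISS  vc=[12, 14]
8: 0x60 (blk 12, set 0) → VC-HIT  vc=[8, 14]
9: 0x17 (blk 2, set 0) → MISS  vc=[8, 14, 12]
10: 0x21 (blk 4, set 0) → MISS  vc=[14, 12, 2]
11: 0x11 (blk 2, set 0) → VC-HIT  vc=[14, 12, 4]

MISSES = 5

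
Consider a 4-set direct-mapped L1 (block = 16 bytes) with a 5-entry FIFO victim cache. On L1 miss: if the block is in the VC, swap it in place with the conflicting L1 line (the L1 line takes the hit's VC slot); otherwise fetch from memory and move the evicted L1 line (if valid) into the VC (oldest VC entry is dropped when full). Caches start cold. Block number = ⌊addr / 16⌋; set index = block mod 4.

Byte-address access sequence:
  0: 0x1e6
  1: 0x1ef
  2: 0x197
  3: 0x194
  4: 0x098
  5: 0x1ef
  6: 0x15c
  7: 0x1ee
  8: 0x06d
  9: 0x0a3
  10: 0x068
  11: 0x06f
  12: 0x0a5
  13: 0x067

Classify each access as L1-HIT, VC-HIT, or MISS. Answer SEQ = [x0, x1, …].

SEQ = [MISS, L1-HIT, MISS, L1-HIT, MISS, L1-HIT, MISS, L1-HIT, MISS, MISS, VC-HIT, L1-HIT, VC-HIT, VC-HIT]

  [0] addr=0x1e6 blk=30 s=2: MISS | VC []
  [1] addr=0x1ef blk=30 s=2: L1-HIT | VC []
  [2] addr=0x197 blk=25 s=1: MISS | VC []
  [3] addr=0x194 blk=25 s=1: L1-HIT | VC []
  [4] addr=0x98 blk=9 s=1: MISS | VC [25]
  [5] addr=0x1ef blk=30 s=2: L1-HIT | VC [25]
  [6] addr=0x15c blk=21 s=1: MISS | VC [25, 9]
  [7] addr=0x1ee blk=30 s=2: L1-HIT | VC [25, 9]
  [8] addr=0x6d blk=6 s=2: MISS | VC [25, 9, 30]
  [9] addr=0xa3 blk=10 s=2: MISS | VC [25, 9, 30, 6]
  [10] addr=0x68 blk=6 s=2: VC-HIT | VC [25, 9, 30, 10]
  [11] addr=0x6f blk=6 s=2: L1-HIT | VC [25, 9, 30, 10]
  [12] addr=0xa5 blk=10 s=2: VC-HIT | VC [25, 9, 30, 6]
  [13] addr=0x67 blk=6 s=2: VC-HIT | VC [25, 9, 30, 10]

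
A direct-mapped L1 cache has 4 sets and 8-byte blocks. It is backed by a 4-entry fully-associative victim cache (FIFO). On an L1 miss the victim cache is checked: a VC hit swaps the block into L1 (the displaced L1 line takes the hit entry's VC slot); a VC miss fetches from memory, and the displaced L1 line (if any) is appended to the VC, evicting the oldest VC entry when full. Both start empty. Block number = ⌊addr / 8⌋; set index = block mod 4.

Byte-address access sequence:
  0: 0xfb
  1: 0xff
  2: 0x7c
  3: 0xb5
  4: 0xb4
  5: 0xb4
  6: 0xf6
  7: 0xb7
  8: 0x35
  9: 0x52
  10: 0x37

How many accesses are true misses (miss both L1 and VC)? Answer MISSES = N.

MISSES = 6

#0 0xfb→b31/s3 MISS; vc=[]
#1 0xff→b31/s3 L1-HIT; vc=[]
#2 0x7c→b15/s3 MISS; vc=[31]
#3 0xb5→b22/s2 MISS; vc=[31]
#4 0xb4→b22/s2 L1-HIT; vc=[31]
#5 0xb4→b22/s2 L1-HIT; vc=[31]
#6 0xf6→b30/s2 MISS; vc=[31,22]
#7 0xb7→b22/s2 VC-HIT; vc=[31,30]
#8 0x35→b6/s2 MISS; vc=[31,30,22]
#9 0x52→b10/s2 MISS; vc=[31,30,22,6]
#10 0x37→b6/s2 VC-HIT; vc=[31,30,22,10]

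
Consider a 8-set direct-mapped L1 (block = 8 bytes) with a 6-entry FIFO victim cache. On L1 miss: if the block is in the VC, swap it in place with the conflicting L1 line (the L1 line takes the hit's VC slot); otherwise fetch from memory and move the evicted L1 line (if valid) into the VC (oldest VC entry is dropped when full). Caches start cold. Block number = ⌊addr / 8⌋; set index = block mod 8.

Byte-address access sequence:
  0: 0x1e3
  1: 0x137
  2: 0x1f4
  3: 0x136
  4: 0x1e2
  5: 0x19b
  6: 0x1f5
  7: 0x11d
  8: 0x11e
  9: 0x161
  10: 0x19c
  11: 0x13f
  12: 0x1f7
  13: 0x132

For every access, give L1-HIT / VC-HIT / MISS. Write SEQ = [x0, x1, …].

  [0] addr=0x1e3 blk=60 s=4: MISS | VC []
  [1] addr=0x137 blk=38 s=6: MISS | VC []
  [2] addr=0x1f4 blk=62 s=6: MISS | VC [38]
  [3] addr=0x136 blk=38 s=6: VC-HIT | VC [62]
  [4] addr=0x1e2 blk=60 s=4: L1-HIT | VC [62]
  [5] addr=0x19b blk=51 s=3: MISS | VC [62]
  [6] addr=0x1f5 blk=62 s=6: VC-HIT | VC [38]
  [7] addr=0x11d blk=35 s=3: MISS | VC [38, 51]
  [8] addr=0x11e blk=35 s=3: L1-HIT | VC [38, 51]
  [9] addr=0x161 blk=44 s=4: MISS | VC [38, 51, 60]
  [10] addr=0x19c blk=51 s=3: VC-HIT | VC [38, 35, 60]
  [11] addr=0x13f blk=39 s=7: MISS | VC [38, 35, 60]
  [12] addr=0x1f7 blk=62 s=6: L1-HIT | VC [38, 35, 60]
  [13] addr=0x132 blk=38 s=6: VC-HIT | VC [62, 35, 60]

SEQ = [MISS, MISS, MISS, VC-HIT, L1-HIT, MISS, VC-HIT, MISS, L1-HIT, MISS, VC-HIT, MISS, L1-HIT, VC-HIT]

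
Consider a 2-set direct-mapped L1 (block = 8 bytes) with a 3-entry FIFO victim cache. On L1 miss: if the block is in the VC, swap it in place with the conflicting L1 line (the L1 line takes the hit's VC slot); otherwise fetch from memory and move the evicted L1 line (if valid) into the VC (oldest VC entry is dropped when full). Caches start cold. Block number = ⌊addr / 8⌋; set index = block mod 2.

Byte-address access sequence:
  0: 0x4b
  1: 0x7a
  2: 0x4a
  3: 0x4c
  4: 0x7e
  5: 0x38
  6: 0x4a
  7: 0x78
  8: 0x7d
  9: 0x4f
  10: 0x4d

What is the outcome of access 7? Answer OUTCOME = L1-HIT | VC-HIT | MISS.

  [0] addr=0x4b blk=9 s=1: MISS | VC []
  [1] addr=0x7a blk=15 s=1: MISS | VC [9]
  [2] addr=0x4a blk=9 s=1: VC-HIT | VC [15]
  [3] addr=0x4c blk=9 s=1: L1-HIT | VC [15]
  [4] addr=0x7e blk=15 s=1: VC-HIT | VC [9]
  [5] addr=0x38 blk=7 s=1: MISS | VC [9, 15]
  [6] addr=0x4a blk=9 s=1: VC-HIT | VC [7, 15]
  [7] addr=0x78 blk=15 s=1: VC-HIT | VC [7, 9]
  [8] addr=0x7d blk=15 s=1: L1-HIT | VC [7, 9]
  [9] addr=0x4f blk=9 s=1: VC-HIT | VC [7, 15]
  [10] addr=0x4d blk=9 s=1: L1-HIT | VC [7, 15]

OUTCOME = VC-HIT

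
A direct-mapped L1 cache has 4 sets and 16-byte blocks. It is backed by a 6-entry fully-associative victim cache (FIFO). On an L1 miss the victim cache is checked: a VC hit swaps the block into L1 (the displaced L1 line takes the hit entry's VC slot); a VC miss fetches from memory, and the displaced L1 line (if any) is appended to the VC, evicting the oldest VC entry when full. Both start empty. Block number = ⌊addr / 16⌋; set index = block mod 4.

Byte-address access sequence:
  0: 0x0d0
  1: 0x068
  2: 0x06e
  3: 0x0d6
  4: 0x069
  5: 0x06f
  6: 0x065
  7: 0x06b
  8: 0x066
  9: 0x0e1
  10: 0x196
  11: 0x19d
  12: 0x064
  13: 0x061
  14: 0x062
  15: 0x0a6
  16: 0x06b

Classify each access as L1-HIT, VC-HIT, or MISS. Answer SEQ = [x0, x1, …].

SEQ = [MISS, MISS, L1-HIT, L1-HIT, L1-HIT, L1-HIT, L1-HIT, L1-HIT, L1-HIT, MISS, MISS, L1-HIT, VC-HIT, L1-HIT, L1-HIT, MISS, VC-HIT]

#0 0xd0→b13/s1 MISS; vc=[]
#1 0x68→b6/s2 MISS; vc=[]
#2 0x6e→b6/s2 L1-HIT; vc=[]
#3 0xd6→b13/s1 L1-HIT; vc=[]
#4 0x69→b6/s2 L1-HIT; vc=[]
#5 0x6f→b6/s2 L1-HIT; vc=[]
#6 0x65→b6/s2 L1-HIT; vc=[]
#7 0x6b→b6/s2 L1-HIT; vc=[]
#8 0x66→b6/s2 L1-HIT; vc=[]
#9 0xe1→b14/s2 MISS; vc=[6]
#10 0x196→b25/s1 MISS; vc=[6,13]
#11 0x19d→b25/s1 L1-HIT; vc=[6,13]
#12 0x64→b6/s2 VC-HIT; vc=[14,13]
#13 0x61→b6/s2 L1-HIT; vc=[14,13]
#14 0x62→b6/s2 L1-HIT; vc=[14,13]
#15 0xa6→b10/s2 MISS; vc=[14,13,6]
#16 0x6b→b6/s2 VC-HIT; vc=[14,13,10]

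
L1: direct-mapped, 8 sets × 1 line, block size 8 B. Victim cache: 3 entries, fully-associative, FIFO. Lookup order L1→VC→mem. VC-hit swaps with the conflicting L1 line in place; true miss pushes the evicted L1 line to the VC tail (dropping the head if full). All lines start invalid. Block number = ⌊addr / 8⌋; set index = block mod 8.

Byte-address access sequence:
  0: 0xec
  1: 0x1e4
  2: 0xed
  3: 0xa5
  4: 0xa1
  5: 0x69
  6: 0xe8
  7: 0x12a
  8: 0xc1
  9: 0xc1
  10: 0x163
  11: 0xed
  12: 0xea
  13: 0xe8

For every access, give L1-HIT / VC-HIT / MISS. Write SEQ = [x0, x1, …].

SEQ = [MISS, MISS, L1-HIT, MISS, L1-HIT, MISS, VC-HIT, MISS, MISS, L1-HIT, MISS, VC-HIT, L1-HIT, L1-HIT]

0: 0xec (blk 29, set 5) → MISS  vc=[]
1: 0x1e4 (blk 60, set 4) → MISS  vc=[]
2: 0xed (blk 29, set 5) → L1-HIT  vc=[]
3: 0xa5 (blk 20, set 4) → MISS  vc=[60]
4: 0xa1 (blk 20, set 4) → L1-HIT  vc=[60]
5: 0x69 (blk 13, set 5) → MISS  vc=[60, 29]
6: 0xe8 (blk 29, set 5) → VC-HIT  vc=[60, 13]
7: 0x12a (blk 37, set 5) → MISS  vc=[60, 13, 29]
8: 0xc1 (blk 24, set 0) → MISS  vc=[60, 13, 29]
9: 0xc1 (blk 24, set 0) → L1-HIT  vc=[60, 13, 29]
10: 0x163 (blk 44, set 4) → MISS  vc=[13, 29, 20]
11: 0xed (blk 29, set 5) → VC-HIT  vc=[13, 37, 20]
12: 0xea (blk 29, set 5) → L1-HIT  vc=[13, 37, 20]
13: 0xe8 (blk 29, set 5) → L1-HIT  vc=[13, 37, 20]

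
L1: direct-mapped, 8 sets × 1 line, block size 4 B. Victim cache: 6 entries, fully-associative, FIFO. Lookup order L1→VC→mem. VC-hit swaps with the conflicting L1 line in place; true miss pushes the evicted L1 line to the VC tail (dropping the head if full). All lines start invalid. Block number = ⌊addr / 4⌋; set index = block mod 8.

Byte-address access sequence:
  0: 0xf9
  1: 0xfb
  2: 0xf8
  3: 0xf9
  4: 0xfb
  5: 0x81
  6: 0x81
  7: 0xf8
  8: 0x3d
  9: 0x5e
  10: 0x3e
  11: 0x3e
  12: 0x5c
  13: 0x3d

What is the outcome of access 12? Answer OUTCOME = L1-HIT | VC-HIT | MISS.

  [0] addr=0xf9 blk=62 s=6: MISS | VC []
  [1] addr=0xfb blk=62 s=6: L1-HIT | VC []
  [2] addr=0xf8 blk=62 s=6: L1-HIT | VC []
  [3] addr=0xf9 blk=62 s=6: L1-HIT | VC []
  [4] addr=0xfb blk=62 s=6: L1-HIT | VC []
  [5] addr=0x81 blk=32 s=0: MISS | VC []
  [6] addr=0x81 blk=32 s=0: L1-HIT | VC []
  [7] addr=0xf8 blk=62 s=6: L1-HIT | VC []
  [8] addr=0x3d blk=15 s=7: MISS | VC []
  [9] addr=0x5e blk=23 s=7: MISS | VC [15]
  [10] addr=0x3e blk=15 s=7: VC-HIT | VC [23]
  [11] addr=0x3e blk=15 s=7: L1-HIT | VC [23]
  [12] addr=0x5c blk=23 s=7: VC-HIT | VC [15]
  [13] addr=0x3d blk=15 s=7: VC-HIT | VC [23]

OUTCOME = VC-HIT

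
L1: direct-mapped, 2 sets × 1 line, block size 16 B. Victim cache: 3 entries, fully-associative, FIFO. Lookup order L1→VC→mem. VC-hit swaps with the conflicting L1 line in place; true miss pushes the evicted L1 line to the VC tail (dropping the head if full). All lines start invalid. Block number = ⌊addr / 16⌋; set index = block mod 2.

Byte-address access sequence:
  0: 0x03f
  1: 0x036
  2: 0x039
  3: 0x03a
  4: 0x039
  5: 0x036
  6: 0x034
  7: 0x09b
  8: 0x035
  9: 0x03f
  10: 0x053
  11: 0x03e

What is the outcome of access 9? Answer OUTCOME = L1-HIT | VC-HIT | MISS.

#0 0x3f→b3/s1 MISS; vc=[]
#1 0x36→b3/s1 L1-HIT; vc=[]
#2 0x39→b3/s1 L1-HIT; vc=[]
#3 0x3a→b3/s1 L1-HIT; vc=[]
#4 0x39→b3/s1 L1-HIT; vc=[]
#5 0x36→b3/s1 L1-HIT; vc=[]
#6 0x34→b3/s1 L1-HIT; vc=[]
#7 0x9b→b9/s1 MISS; vc=[3]
#8 0x35→b3/s1 VC-HIT; vc=[9]
#9 0x3f→b3/s1 L1-HIT; vc=[9]
#10 0x53→b5/s1 MISS; vc=[9,3]
#11 0x3e→b3/s1 VC-HIT; vc=[9,5]

OUTCOME = L1-HIT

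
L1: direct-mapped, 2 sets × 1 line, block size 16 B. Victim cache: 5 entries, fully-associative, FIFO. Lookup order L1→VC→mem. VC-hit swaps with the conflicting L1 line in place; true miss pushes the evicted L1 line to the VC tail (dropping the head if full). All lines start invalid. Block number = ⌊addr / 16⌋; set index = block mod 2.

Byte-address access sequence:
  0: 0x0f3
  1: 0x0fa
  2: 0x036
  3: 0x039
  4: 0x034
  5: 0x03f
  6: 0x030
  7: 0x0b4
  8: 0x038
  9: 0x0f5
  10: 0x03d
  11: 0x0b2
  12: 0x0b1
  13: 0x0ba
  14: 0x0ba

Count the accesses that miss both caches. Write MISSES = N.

  [0] addr=0xf3 blk=15 s=1: MISS | VC []
  [1] addr=0xfa blk=15 s=1: L1-HIT | VC []
  [2] addr=0x36 blk=3 s=1: MISS | VC [15]
  [3] addr=0x39 blk=3 s=1: L1-HIT | VC [15]
  [4] addr=0x34 blk=3 s=1: L1-HIT | VC [15]
  [5] addr=0x3f blk=3 s=1: L1-HIT | VC [15]
  [6] addr=0x30 blk=3 s=1: L1-HIT | VC [15]
  [7] addr=0xb4 blk=11 s=1: MISS | VC [15, 3]
  [8] addr=0x38 blk=3 s=1: VC-HIT | VC [15, 11]
  [9] addr=0xf5 blk=15 s=1: VC-HIT | VC [3, 11]
  [10] addr=0x3d blk=3 s=1: VC-HIT | VC [15, 11]
  [11] addr=0xb2 blk=11 s=1: VC-HIT | VC [15, 3]
  [12] addr=0xb1 blk=11 s=1: L1-HIT | VC [15, 3]
  [13] addr=0xba blk=11 s=1: L1-HIT | VC [15, 3]
  [14] addr=0xba blk=11 s=1: L1-HIT | VC [15, 3]

MISSES = 3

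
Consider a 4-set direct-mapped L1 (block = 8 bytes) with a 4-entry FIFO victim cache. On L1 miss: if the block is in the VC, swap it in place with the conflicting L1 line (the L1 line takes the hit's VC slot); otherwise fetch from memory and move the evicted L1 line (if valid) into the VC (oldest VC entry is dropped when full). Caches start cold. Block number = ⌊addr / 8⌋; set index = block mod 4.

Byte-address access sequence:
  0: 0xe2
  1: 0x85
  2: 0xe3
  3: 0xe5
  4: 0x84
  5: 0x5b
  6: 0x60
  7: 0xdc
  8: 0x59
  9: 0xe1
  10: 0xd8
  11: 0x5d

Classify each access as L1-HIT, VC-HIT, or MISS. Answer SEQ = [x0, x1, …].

SEQ = [MISS, MISS, VC-HIT, L1-HIT, VC-HIT, MISS, MISS, MISS, VC-HIT, VC-HIT, VC-HIT, VC-HIT]

  [0] addr=0xe2 blk=28 s=0: MISS | VC []
  [1] addr=0x85 blk=16 s=0: MISS | VC [28]
  [2] addr=0xe3 blk=28 s=0: VC-HIT | VC [16]
  [3] addr=0xe5 blk=28 s=0: L1-HIT | VC [16]
  [4] addr=0x84 blk=16 s=0: VC-HIT | VC [28]
  [5] addr=0x5b blk=11 s=3: MISS | VC [28]
  [6] addr=0x60 blk=12 s=0: MISS | VC [28, 16]
  [7] addr=0xdc blk=27 s=3: MISS | VC [28, 16, 11]
  [8] addr=0x59 blk=11 s=3: VC-HIT | VC [28, 16, 27]
  [9] addr=0xe1 blk=28 s=0: VC-HIT | VC [12, 16, 27]
  [10] addr=0xd8 blk=27 s=3: VC-HIT | VC [12, 16, 11]
  [11] addr=0x5d blk=11 s=3: VC-HIT | VC [12, 16, 27]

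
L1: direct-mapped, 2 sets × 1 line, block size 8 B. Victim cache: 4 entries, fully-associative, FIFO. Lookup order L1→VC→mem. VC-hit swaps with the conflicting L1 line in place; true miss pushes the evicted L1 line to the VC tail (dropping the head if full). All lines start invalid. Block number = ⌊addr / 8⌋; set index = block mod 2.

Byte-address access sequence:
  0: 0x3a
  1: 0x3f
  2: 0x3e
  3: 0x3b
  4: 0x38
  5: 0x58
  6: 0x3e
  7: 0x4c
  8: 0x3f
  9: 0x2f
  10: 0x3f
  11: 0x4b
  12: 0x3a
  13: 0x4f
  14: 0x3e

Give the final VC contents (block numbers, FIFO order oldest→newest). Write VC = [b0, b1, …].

VC = [11, 9, 5]

  [0] addr=0x3a blk=7 s=1: MISS | VC []
  [1] addr=0x3f blk=7 s=1: L1-HIT | VC []
  [2] addr=0x3e blk=7 s=1: L1-HIT | VC []
  [3] addr=0x3b blk=7 s=1: L1-HIT | VC []
  [4] addr=0x38 blk=7 s=1: L1-HIT | VC []
  [5] addr=0x58 blk=11 s=1: MISS | VC [7]
  [6] addr=0x3e blk=7 s=1: VC-HIT | VC [11]
  [7] addr=0x4c blk=9 s=1: MISS | VC [11, 7]
  [8] addr=0x3f blk=7 s=1: VC-HIT | VC [11, 9]
  [9] addr=0x2f blk=5 s=1: MISS | VC [11, 9, 7]
  [10] addr=0x3f blk=7 s=1: VC-HIT | VC [11, 9, 5]
  [11] addr=0x4b blk=9 s=1: VC-HIT | VC [11, 7, 5]
  [12] addr=0x3a blk=7 s=1: VC-HIT | VC [11, 9, 5]
  [13] addr=0x4f blk=9 s=1: VC-HIT | VC [11, 7, 5]
  [14] addr=0x3e blk=7 s=1: VC-HIT | VC [11, 9, 5]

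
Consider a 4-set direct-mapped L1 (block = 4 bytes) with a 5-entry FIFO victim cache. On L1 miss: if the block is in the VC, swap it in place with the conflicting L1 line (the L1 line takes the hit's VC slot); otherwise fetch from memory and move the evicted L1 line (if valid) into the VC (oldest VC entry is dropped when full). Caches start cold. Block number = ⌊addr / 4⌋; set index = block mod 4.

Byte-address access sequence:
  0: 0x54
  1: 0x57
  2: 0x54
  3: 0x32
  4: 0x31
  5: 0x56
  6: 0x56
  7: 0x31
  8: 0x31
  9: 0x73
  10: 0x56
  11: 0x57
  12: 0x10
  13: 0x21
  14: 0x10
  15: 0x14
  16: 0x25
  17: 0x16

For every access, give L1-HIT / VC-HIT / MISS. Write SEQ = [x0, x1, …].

0: 0x54 (blk 21, set 1) → MISS  vc=[]
1: 0x57 (blk 21, set 1) → L1-HIT  vc=[]
2: 0x54 (blk 21, set 1) → L1-HIT  vc=[]
3: 0x32 (blk 12, set 0) → MISS  vc=[]
4: 0x31 (blk 12, set 0) → L1-HIT  vc=[]
5: 0x56 (blk 21, set 1) → L1-HIT  vc=[]
6: 0x56 (blk 21, set 1) → L1-HIT  vc=[]
7: 0x31 (blk 12, set 0) → L1-HIT  vc=[]
8: 0x31 (blk 12, set 0) → L1-HIT  vc=[]
9: 0x73 (blk 28, set 0) → MISS  vc=[12]
10: 0x56 (blk 21, set 1) → L1-HIT  vc=[12]
11: 0x57 (blk 21, set 1) → L1-HIT  vc=[12]
12: 0x10 (blk 4, set 0) → MISS  vc=[12, 28]
13: 0x21 (blk 8, set 0) → MISS  vc=[12, 28, 4]
14: 0x10 (blk 4, set 0) → VC-HIT  vc=[12, 28, 8]
15: 0x14 (blk 5, set 1) → MISS  vc=[12, 28, 8, 21]
16: 0x25 (blk 9, set 1) → MISS  vc=[12, 28, 8, 21, 5]
17: 0x16 (blk 5, set 1) → VC-HIT  vc=[12, 28, 8, 21, 9]

SEQ = [MISS, L1-HIT, L1-HIT, MISS, L1-HIT, L1-HIT, L1-HIT, L1-HIT, L1-HIT, MISS, L1-HIT, L1-HIT, MISS, MISS, VC-HIT, MISS, MISS, VC-HIT]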